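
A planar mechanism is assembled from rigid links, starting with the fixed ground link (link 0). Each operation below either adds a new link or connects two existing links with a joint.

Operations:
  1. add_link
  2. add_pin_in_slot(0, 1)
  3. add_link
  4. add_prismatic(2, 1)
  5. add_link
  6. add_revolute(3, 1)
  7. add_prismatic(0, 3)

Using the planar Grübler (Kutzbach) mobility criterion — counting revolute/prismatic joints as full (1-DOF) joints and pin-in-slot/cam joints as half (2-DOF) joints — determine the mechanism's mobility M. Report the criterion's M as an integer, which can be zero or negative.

M = 2

L=1 J1=0 J2=0
add link → L=2 J1=0 J2=0
PS@0,1 dof=2 J2 → L=2 J1=0 J2=1
add link → L=3 J1=0 J2=1
P@2,1 dof=1 J1 → L=3 J1=1 J2=1
add link → L=4 J1=1 J2=1
R@3,1 dof=1 J1 → L=4 J1=2 J2=1
P@0,3 dof=1 J1 → L=4 J1=3 J2=1
M=3(L−1)−2J1−J2=3·3−2·3−1=2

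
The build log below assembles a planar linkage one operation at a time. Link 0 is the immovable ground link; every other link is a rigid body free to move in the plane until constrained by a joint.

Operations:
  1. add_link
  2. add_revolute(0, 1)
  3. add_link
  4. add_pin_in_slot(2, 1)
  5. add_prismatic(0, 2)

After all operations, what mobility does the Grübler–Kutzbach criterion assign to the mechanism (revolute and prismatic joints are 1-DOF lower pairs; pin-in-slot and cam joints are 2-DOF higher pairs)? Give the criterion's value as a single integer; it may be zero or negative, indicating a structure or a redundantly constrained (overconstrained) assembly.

M = 1

L=1 J1=0 J2=0
add link → L=2 J1=0 J2=0
R@0,1 dof=1 J1 → L=2 J1=1 J2=0
add link → L=3 J1=1 J2=0
PS@2,1 dof=2 J2 → L=3 J1=1 J2=1
P@0,2 dof=1 J1 → L=3 J1=2 J2=1
M=3(L−1)−2J1−J2=3·2−2·2−1=1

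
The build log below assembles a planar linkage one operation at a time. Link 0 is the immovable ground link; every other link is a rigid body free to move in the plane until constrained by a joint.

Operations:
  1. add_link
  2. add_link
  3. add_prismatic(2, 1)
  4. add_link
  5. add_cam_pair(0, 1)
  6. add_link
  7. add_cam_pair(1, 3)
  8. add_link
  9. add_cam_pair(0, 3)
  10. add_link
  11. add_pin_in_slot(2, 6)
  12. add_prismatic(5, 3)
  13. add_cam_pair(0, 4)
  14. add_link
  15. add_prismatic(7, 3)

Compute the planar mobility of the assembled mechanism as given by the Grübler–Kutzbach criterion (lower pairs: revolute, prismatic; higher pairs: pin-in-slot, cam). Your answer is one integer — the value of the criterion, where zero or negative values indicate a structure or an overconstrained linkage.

L=1 J1=0 J2=0
add link → L=2 J1=0 J2=0
add link → L=3 J1=0 J2=0
P@2,1 dof=1 J1 → L=3 J1=1 J2=0
add link → L=4 J1=1 J2=0
C@0,1 dof=2 J2 → L=4 J1=1 J2=1
add link → L=5 J1=1 J2=1
C@1,3 dof=2 J2 → L=5 J1=1 J2=2
add link → L=6 J1=1 J2=2
C@0,3 dof=2 J2 → L=6 J1=1 J2=3
add link → L=7 J1=1 J2=3
PS@2,6 dof=2 J2 → L=7 J1=1 J2=4
P@5,3 dof=1 J1 → L=7 J1=2 J2=4
C@0,4 dof=2 J2 → L=7 J1=2 J2=5
add link → L=8 J1=2 J2=5
P@7,3 dof=1 J1 → L=8 J1=3 J2=5
M=3(L−1)−2J1−J2=3·7−2·3−5=10

M = 10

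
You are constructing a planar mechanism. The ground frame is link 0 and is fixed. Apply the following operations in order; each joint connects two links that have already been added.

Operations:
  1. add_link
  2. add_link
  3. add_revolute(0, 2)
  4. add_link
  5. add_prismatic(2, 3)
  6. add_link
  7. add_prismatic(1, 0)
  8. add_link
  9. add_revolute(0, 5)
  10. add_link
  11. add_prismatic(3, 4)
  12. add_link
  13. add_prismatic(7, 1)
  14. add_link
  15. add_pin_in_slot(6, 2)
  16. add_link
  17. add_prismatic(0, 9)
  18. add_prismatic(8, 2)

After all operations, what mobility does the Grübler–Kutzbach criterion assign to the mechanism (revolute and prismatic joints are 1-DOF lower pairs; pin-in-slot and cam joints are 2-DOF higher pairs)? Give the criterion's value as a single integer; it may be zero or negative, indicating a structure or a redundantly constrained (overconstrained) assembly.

(L,J1,J2)=(1,0,0); link0 fixed
link1: (2,0,0)
link2: (3,0,0)
R 0-2 [J1]: (3,1,0)
link3: (4,1,0)
P 2-3 [J1]: (4,2,0)
link4: (5,2,0)
P 1-0 [J1]: (5,3,0)
link5: (6,3,0)
R 0-5 [J1]: (6,4,0)
link6: (7,4,0)
P 3-4 [J1]: (7,5,0)
link7: (8,5,0)
P 7-1 [J1]: (8,6,0)
link8: (9,6,0)
PS 6-2 [J2]: (9,6,1)
link9: (10,6,1)
P 0-9 [J1]: (10,7,1)
P 8-2 [J1]: (10,8,1)
Grübler: 3·9 − 2·8 − 1 = 10

M = 10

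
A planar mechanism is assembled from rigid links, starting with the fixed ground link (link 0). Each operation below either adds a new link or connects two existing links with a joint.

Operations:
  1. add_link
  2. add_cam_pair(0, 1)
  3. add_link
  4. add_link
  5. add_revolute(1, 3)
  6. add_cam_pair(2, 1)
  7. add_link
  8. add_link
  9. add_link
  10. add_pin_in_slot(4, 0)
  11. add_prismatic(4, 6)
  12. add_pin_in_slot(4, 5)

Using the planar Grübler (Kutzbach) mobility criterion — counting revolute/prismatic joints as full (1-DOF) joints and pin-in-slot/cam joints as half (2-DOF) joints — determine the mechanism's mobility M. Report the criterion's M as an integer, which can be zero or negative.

[1;0;0] (link 0 is ground)
L+ [2;0;0]
C(0,1)∈J2 [2;0;1]
L+ [3;0;1]
L+ [4;0;1]
R(1,3)∈J1 [4;1;1]
C(2,1)∈J2 [4;1;2]
L+ [5;1;2]
L+ [6;1;2]
L+ [7;1;2]
PS(4,0)∈J2 [7;1;3]
P(4,6)∈J1 [7;2;3]
PS(4,5)∈J2 [7;2;4]
mobility = 18 − 4 − 4 = 10

M = 10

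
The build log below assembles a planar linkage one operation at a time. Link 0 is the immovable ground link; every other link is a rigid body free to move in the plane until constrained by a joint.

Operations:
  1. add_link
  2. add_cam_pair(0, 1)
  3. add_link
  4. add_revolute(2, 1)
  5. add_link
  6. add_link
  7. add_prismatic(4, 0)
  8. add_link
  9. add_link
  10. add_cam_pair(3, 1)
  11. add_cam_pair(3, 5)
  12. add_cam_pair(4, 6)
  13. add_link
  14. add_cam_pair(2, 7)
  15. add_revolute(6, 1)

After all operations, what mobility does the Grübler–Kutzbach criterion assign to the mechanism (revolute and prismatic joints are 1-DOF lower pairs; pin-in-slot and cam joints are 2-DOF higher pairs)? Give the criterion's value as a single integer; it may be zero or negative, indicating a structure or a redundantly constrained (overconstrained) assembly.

M = 10

L=1 J1=0 J2=0
add link → L=2 J1=0 J2=0
C@0,1 dof=2 J2 → L=2 J1=0 J2=1
add link → L=3 J1=0 J2=1
R@2,1 dof=1 J1 → L=3 J1=1 J2=1
add link → L=4 J1=1 J2=1
add link → L=5 J1=1 J2=1
P@4,0 dof=1 J1 → L=5 J1=2 J2=1
add link → L=6 J1=2 J2=1
add link → L=7 J1=2 J2=1
C@3,1 dof=2 J2 → L=7 J1=2 J2=2
C@3,5 dof=2 J2 → L=7 J1=2 J2=3
C@4,6 dof=2 J2 → L=7 J1=2 J2=4
add link → L=8 J1=2 J2=4
C@2,7 dof=2 J2 → L=8 J1=2 J2=5
R@6,1 dof=1 J1 → L=8 J1=3 J2=5
M=3(L−1)−2J1−J2=3·7−2·3−5=10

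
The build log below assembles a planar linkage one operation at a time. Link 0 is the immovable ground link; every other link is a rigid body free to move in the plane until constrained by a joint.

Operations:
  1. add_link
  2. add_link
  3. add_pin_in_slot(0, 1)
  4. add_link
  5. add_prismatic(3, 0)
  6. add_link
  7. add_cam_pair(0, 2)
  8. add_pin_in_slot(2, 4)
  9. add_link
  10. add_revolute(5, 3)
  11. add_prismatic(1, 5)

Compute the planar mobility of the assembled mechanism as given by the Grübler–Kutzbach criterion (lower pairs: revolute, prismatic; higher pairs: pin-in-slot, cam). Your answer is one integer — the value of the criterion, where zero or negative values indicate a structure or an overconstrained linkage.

M = 6

L=1 J1=0 J2=0
add link → L=2 J1=0 J2=0
add link → L=3 J1=0 J2=0
PS@0,1 dof=2 J2 → L=3 J1=0 J2=1
add link → L=4 J1=0 J2=1
P@3,0 dof=1 J1 → L=4 J1=1 J2=1
add link → L=5 J1=1 J2=1
C@0,2 dof=2 J2 → L=5 J1=1 J2=2
PS@2,4 dof=2 J2 → L=5 J1=1 J2=3
add link → L=6 J1=1 J2=3
R@5,3 dof=1 J1 → L=6 J1=2 J2=3
P@1,5 dof=1 J1 → L=6 J1=3 J2=3
M=3(L−1)−2J1−J2=3·5−2·3−3=6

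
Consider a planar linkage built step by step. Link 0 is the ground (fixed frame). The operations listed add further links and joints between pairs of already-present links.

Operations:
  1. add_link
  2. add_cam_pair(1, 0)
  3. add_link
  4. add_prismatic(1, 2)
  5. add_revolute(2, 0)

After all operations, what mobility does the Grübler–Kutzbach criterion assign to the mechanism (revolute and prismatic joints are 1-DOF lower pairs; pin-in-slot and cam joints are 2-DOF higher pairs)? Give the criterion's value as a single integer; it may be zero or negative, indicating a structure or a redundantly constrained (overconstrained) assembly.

M = 1

L=1 J1=0 J2=0
add link → L=2 J1=0 J2=0
C@1,0 dof=2 J2 → L=2 J1=0 J2=1
add link → L=3 J1=0 J2=1
P@1,2 dof=1 J1 → L=3 J1=1 J2=1
R@2,0 dof=1 J1 → L=3 J1=2 J2=1
M=3(L−1)−2J1−J2=3·2−2·2−1=1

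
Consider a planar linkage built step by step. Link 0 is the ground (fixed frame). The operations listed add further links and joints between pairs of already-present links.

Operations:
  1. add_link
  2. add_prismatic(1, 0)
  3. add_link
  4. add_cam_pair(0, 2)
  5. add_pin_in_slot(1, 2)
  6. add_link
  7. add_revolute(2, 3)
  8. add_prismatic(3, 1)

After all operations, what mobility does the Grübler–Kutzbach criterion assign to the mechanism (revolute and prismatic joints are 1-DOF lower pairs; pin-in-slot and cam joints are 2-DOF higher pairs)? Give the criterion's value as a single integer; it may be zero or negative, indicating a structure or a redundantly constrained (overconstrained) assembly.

M = 1

[1;0;0] (link 0 is ground)
L+ [2;0;0]
P(1,0)∈J1 [2;1;0]
L+ [3;1;0]
C(0,2)∈J2 [3;1;1]
PS(1,2)∈J2 [3;1;2]
L+ [4;1;2]
R(2,3)∈J1 [4;2;2]
P(3,1)∈J1 [4;3;2]
mobility = 9 − 6 − 2 = 1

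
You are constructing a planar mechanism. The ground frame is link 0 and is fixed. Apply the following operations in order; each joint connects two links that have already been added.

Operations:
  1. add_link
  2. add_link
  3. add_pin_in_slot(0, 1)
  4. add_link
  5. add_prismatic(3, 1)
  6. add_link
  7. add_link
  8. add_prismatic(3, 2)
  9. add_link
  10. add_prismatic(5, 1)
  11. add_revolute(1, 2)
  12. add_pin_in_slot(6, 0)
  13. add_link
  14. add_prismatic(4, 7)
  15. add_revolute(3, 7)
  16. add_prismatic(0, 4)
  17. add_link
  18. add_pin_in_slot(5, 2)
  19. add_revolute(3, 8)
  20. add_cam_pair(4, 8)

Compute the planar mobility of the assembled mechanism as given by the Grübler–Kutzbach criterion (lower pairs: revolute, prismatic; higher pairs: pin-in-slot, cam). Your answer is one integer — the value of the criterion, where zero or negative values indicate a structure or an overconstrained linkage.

link 0 = ground. State L|J1|J2 = 1|0|0
+link1  2|0|0
+link2  3|0|0
PS(0,1) f=2→J2  3|0|1
+link3  4|0|1
P(3,1) f=1→J1  4|1|1
+link4  5|1|1
+link5  6|1|1
P(3,2) f=1→J1  6|2|1
+link6  7|2|1
P(5,1) f=1→J1  7|3|1
R(1,2) f=1→J1  7|4|1
PS(6,0) f=2→J2  7|4|2
+link7  8|4|2
P(4,7) f=1→J1  8|5|2
R(3,7) f=1→J1  8|6|2
P(0,4) f=1→J1  8|7|2
+link8  9|7|2
PS(5,2) f=2→J2  9|7|3
R(3,8) f=1→J1  9|8|3
C(4,8) f=2→J2  9|8|4
M = 3(9−1)−2·8−4 = 24−16−4 = 4

M = 4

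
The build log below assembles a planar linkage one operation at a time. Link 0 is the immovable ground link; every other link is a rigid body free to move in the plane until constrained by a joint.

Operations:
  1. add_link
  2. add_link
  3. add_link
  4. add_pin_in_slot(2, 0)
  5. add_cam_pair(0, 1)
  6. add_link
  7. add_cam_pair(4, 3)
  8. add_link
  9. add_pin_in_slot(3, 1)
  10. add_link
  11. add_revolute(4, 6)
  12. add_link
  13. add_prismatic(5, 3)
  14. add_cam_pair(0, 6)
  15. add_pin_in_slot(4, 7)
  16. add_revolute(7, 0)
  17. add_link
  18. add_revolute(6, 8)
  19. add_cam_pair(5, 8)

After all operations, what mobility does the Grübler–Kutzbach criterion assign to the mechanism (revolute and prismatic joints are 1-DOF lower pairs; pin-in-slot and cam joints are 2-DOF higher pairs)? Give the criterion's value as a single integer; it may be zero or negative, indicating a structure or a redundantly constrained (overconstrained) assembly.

M = 9

link 0 = ground. State L|J1|J2 = 1|0|0
+link1  2|0|0
+link2  3|0|0
+link3  4|0|0
PS(2,0) f=2→J2  4|0|1
C(0,1) f=2→J2  4|0|2
+link4  5|0|2
C(4,3) f=2→J2  5|0|3
+link5  6|0|3
PS(3,1) f=2→J2  6|0|4
+link6  7|0|4
R(4,6) f=1→J1  7|1|4
+link7  8|1|4
P(5,3) f=1→J1  8|2|4
C(0,6) f=2→J2  8|2|5
PS(4,7) f=2→J2  8|2|6
R(7,0) f=1→J1  8|3|6
+link8  9|3|6
R(6,8) f=1→J1  9|4|6
C(5,8) f=2→J2  9|4|7
M = 3(9−1)−2·4−7 = 24−8−7 = 9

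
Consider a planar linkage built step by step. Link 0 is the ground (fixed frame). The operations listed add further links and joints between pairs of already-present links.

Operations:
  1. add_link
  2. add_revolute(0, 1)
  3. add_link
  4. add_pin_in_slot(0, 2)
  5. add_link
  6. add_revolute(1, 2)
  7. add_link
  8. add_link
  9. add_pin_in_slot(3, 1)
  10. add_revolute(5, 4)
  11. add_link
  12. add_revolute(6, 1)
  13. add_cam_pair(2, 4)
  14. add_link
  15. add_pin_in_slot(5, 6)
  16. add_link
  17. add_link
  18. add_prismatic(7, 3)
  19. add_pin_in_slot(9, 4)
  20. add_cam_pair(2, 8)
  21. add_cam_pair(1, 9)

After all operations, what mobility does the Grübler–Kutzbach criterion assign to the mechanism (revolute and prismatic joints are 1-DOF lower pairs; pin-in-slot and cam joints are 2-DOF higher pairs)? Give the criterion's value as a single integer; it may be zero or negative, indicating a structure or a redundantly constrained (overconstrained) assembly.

link 0 = ground. State L|J1|J2 = 1|0|0
+link1  2|0|0
R(0,1) f=1→J1  2|1|0
+link2  3|1|0
PS(0,2) f=2→J2  3|1|1
+link3  4|1|1
R(1,2) f=1→J1  4|2|1
+link4  5|2|1
+link5  6|2|1
PS(3,1) f=2→J2  6|2|2
R(5,4) f=1→J1  6|3|2
+link6  7|3|2
R(6,1) f=1→J1  7|4|2
C(2,4) f=2→J2  7|4|3
+link7  8|4|3
PS(5,6) f=2→J2  8|4|4
+link8  9|4|4
+link9  10|4|4
P(7,3) f=1→J1  10|5|4
PS(9,4) f=2→J2  10|5|5
C(2,8) f=2→J2  10|5|6
C(1,9) f=2→J2  10|5|7
M = 3(10−1)−2·5−7 = 27−10−7 = 10

M = 10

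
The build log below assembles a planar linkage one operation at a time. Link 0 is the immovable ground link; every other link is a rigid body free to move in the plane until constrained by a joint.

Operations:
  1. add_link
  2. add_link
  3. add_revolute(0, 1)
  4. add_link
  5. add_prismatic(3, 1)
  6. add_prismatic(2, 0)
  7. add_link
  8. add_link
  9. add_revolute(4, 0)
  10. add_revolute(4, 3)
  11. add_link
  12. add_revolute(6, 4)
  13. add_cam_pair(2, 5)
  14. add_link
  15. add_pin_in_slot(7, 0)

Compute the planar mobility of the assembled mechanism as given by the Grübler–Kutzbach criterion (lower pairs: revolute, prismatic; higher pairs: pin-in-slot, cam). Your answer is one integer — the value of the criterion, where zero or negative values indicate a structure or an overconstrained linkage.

M = 7

link 0 = ground. State L|J1|J2 = 1|0|0
+link1  2|0|0
+link2  3|0|0
R(0,1) f=1→J1  3|1|0
+link3  4|1|0
P(3,1) f=1→J1  4|2|0
P(2,0) f=1→J1  4|3|0
+link4  5|3|0
+link5  6|3|0
R(4,0) f=1→J1  6|4|0
R(4,3) f=1→J1  6|5|0
+link6  7|5|0
R(6,4) f=1→J1  7|6|0
C(2,5) f=2→J2  7|6|1
+link7  8|6|1
PS(7,0) f=2→J2  8|6|2
M = 3(8−1)−2·6−2 = 21−12−2 = 7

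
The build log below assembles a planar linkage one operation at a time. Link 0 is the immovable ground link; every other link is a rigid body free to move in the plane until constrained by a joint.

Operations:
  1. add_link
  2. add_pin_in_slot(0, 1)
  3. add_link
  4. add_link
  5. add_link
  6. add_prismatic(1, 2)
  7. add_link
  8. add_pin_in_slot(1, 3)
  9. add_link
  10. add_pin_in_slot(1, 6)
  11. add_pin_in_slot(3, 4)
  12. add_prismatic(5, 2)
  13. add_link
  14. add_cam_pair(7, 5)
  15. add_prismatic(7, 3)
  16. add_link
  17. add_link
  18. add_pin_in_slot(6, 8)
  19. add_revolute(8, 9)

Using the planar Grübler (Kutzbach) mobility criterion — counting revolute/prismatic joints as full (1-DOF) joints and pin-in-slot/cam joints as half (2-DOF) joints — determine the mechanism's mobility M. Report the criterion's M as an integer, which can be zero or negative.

M = 13

link 0 = ground. State L|J1|J2 = 1|0|0
+link1  2|0|0
PS(0,1) f=2→J2  2|0|1
+link2  3|0|1
+link3  4|0|1
+link4  5|0|1
P(1,2) f=1→J1  5|1|1
+link5  6|1|1
PS(1,3) f=2→J2  6|1|2
+link6  7|1|2
PS(1,6) f=2→J2  7|1|3
PS(3,4) f=2→J2  7|1|4
P(5,2) f=1→J1  7|2|4
+link7  8|2|4
C(7,5) f=2→J2  8|2|5
P(7,3) f=1→J1  8|3|5
+link8  9|3|5
+link9  10|3|5
PS(6,8) f=2→J2  10|3|6
R(8,9) f=1→J1  10|4|6
M = 3(10−1)−2·4−6 = 27−8−6 = 13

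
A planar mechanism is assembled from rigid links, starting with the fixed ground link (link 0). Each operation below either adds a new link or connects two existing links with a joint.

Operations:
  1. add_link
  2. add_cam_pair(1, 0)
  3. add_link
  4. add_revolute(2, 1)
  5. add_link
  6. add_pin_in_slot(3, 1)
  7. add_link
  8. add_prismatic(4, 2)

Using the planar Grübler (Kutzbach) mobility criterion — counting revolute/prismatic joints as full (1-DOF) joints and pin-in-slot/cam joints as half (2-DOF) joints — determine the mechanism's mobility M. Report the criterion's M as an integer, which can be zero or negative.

M = 6

ground; <1,0,0>
#1 <2,0,0>
C:1↔0 J2 <2,0,1>
#2 <3,0,1>
R:2↔1 J1 <3,1,1>
#3 <4,1,1>
PS:3↔1 J2 <4,1,2>
#4 <5,1,2>
P:4↔2 J1 <5,2,2>
3×4 − 2×2 − 1×2 = 6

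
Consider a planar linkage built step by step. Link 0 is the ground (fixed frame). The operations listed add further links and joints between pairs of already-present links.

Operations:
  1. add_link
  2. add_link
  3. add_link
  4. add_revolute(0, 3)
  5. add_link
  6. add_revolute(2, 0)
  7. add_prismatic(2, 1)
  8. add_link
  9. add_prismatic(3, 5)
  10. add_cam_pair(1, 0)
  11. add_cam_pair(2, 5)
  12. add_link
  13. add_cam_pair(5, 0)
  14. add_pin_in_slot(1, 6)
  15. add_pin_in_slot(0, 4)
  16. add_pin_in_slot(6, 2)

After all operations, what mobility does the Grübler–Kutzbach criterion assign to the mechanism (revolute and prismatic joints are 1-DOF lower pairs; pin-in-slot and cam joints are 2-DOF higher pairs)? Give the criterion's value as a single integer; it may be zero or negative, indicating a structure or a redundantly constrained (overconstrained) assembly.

(L,J1,J2)=(1,0,0); link0 fixed
link1: (2,0,0)
link2: (3,0,0)
link3: (4,0,0)
R 0-3 [J1]: (4,1,0)
link4: (5,1,0)
R 2-0 [J1]: (5,2,0)
P 2-1 [J1]: (5,3,0)
link5: (6,3,0)
P 3-5 [J1]: (6,4,0)
C 1-0 [J2]: (6,4,1)
C 2-5 [J2]: (6,4,2)
link6: (7,4,2)
C 5-0 [J2]: (7,4,3)
PS 1-6 [J2]: (7,4,4)
PS 0-4 [J2]: (7,4,5)
PS 6-2 [J2]: (7,4,6)
Grübler: 3·6 − 2·4 − 6 = 4

M = 4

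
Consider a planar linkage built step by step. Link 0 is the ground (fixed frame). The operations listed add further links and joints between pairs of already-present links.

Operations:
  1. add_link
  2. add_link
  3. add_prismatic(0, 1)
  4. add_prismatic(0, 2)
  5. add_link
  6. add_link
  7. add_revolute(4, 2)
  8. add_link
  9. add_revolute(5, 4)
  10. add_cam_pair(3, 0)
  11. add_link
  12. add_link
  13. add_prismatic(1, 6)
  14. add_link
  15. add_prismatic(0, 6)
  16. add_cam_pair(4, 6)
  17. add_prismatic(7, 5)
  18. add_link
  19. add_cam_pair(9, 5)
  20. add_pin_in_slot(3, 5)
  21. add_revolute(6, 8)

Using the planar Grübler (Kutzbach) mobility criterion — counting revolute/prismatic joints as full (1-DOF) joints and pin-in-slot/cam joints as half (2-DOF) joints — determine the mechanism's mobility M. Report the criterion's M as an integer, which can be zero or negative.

link 0 = ground. State L|J1|J2 = 1|0|0
+link1  2|0|0
+link2  3|0|0
P(0,1) f=1→J1  3|1|0
P(0,2) f=1→J1  3|2|0
+link3  4|2|0
+link4  5|2|0
R(4,2) f=1→J1  5|3|0
+link5  6|3|0
R(5,4) f=1→J1  6|4|0
C(3,0) f=2→J2  6|4|1
+link6  7|4|1
+link7  8|4|1
P(1,6) f=1→J1  8|5|1
+link8  9|5|1
P(0,6) f=1→J1  9|6|1
C(4,6) f=2→J2  9|6|2
P(7,5) f=1→J1  9|7|2
+link9  10|7|2
C(9,5) f=2→J2  10|7|3
PS(3,5) f=2→J2  10|7|4
R(6,8) f=1→J1  10|8|4
M = 3(10−1)−2·8−4 = 27−16−4 = 7

M = 7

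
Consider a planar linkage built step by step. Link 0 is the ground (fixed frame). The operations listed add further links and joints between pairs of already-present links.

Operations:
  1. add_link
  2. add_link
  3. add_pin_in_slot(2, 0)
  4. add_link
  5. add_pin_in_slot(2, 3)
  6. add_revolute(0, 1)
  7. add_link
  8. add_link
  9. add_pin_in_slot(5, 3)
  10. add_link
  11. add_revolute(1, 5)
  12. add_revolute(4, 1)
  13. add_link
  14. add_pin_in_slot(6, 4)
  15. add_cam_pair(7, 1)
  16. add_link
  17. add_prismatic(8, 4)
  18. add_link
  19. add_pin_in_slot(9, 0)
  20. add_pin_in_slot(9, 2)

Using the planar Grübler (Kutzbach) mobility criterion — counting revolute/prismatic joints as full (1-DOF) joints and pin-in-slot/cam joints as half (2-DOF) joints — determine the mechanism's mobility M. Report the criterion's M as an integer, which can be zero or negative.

link 0 = ground. State L|J1|J2 = 1|0|0
+link1  2|0|0
+link2  3|0|0
PS(2,0) f=2→J2  3|0|1
+link3  4|0|1
PS(2,3) f=2→J2  4|0|2
R(0,1) f=1→J1  4|1|2
+link4  5|1|2
+link5  6|1|2
PS(5,3) f=2→J2  6|1|3
+link6  7|1|3
R(1,5) f=1→J1  7|2|3
R(4,1) f=1→J1  7|3|3
+link7  8|3|3
PS(6,4) f=2→J2  8|3|4
C(7,1) f=2→J2  8|3|5
+link8  9|3|5
P(8,4) f=1→J1  9|4|5
+link9  10|4|5
PS(9,0) f=2→J2  10|4|6
PS(9,2) f=2→J2  10|4|7
M = 3(10−1)−2·4−7 = 27−8−7 = 12

M = 12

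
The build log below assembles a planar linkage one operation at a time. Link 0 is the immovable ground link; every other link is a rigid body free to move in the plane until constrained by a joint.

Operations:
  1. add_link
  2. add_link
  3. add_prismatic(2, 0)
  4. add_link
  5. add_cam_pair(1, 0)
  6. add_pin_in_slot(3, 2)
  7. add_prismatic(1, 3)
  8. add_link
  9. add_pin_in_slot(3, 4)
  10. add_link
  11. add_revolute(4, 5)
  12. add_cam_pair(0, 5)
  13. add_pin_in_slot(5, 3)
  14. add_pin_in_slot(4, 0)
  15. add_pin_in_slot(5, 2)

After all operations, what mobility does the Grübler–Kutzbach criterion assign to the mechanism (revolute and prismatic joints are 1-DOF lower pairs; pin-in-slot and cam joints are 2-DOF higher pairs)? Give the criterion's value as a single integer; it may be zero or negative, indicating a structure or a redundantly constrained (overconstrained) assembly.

ground; <1,0,0>
#1 <2,0,0>
#2 <3,0,0>
P:2↔0 J1 <3,1,0>
#3 <4,1,0>
C:1↔0 J2 <4,1,1>
PS:3↔2 J2 <4,1,2>
P:1↔3 J1 <4,2,2>
#4 <5,2,2>
PS:3↔4 J2 <5,2,3>
#5 <6,2,3>
R:4↔5 J1 <6,3,3>
C:0↔5 J2 <6,3,4>
PS:5↔3 J2 <6,3,5>
PS:4↔0 J2 <6,3,6>
PS:5↔2 J2 <6,3,7>
3×5 − 2×3 − 1×7 = 2

M = 2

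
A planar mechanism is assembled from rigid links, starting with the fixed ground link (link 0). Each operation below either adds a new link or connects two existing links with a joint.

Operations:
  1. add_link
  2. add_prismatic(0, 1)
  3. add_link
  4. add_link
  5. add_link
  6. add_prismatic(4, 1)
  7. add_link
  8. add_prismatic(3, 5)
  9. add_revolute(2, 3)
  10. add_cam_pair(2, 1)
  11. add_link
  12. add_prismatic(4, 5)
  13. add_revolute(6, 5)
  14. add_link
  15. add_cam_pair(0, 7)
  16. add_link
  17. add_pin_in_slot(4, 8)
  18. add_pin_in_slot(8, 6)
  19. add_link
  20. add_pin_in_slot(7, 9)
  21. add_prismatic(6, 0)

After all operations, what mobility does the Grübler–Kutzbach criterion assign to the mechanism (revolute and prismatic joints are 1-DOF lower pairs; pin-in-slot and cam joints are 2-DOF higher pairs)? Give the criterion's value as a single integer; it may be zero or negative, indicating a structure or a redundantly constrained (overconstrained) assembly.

link 0 = ground. State L|J1|J2 = 1|0|0
+link1  2|0|0
P(0,1) f=1→J1  2|1|0
+link2  3|1|0
+link3  4|1|0
+link4  5|1|0
P(4,1) f=1→J1  5|2|0
+link5  6|2|0
P(3,5) f=1→J1  6|3|0
R(2,3) f=1→J1  6|4|0
C(2,1) f=2→J2  6|4|1
+link6  7|4|1
P(4,5) f=1→J1  7|5|1
R(6,5) f=1→J1  7|6|1
+link7  8|6|1
C(0,7) f=2→J2  8|6|2
+link8  9|6|2
PS(4,8) f=2→J2  9|6|3
PS(8,6) f=2→J2  9|6|4
+link9  10|6|4
PS(7,9) f=2→J2  10|6|5
P(6,0) f=1→J1  10|7|5
M = 3(10−1)−2·7−5 = 27−14−5 = 8

M = 8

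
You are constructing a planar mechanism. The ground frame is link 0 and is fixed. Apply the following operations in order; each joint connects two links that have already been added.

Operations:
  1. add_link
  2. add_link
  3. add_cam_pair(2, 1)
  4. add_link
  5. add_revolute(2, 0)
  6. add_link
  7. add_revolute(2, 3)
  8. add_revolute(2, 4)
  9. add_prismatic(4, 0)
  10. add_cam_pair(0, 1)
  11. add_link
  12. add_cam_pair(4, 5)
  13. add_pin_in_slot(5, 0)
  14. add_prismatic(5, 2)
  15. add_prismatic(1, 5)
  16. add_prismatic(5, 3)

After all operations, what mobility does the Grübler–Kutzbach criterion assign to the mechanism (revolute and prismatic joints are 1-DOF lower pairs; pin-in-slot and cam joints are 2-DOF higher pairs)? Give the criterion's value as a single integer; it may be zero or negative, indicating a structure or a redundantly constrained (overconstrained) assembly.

(L,J1,J2)=(1,0,0); link0 fixed
link1: (2,0,0)
link2: (3,0,0)
C 2-1 [J2]: (3,0,1)
link3: (4,0,1)
R 2-0 [J1]: (4,1,1)
link4: (5,1,1)
R 2-3 [J1]: (5,2,1)
R 2-4 [J1]: (5,3,1)
P 4-0 [J1]: (5,4,1)
C 0-1 [J2]: (5,4,2)
link5: (6,4,2)
C 4-5 [J2]: (6,4,3)
PS 5-0 [J2]: (6,4,4)
P 5-2 [J1]: (6,5,4)
P 1-5 [J1]: (6,6,4)
P 5-3 [J1]: (6,7,4)
Grübler: 3·5 − 2·7 − 4 = -3

M = -3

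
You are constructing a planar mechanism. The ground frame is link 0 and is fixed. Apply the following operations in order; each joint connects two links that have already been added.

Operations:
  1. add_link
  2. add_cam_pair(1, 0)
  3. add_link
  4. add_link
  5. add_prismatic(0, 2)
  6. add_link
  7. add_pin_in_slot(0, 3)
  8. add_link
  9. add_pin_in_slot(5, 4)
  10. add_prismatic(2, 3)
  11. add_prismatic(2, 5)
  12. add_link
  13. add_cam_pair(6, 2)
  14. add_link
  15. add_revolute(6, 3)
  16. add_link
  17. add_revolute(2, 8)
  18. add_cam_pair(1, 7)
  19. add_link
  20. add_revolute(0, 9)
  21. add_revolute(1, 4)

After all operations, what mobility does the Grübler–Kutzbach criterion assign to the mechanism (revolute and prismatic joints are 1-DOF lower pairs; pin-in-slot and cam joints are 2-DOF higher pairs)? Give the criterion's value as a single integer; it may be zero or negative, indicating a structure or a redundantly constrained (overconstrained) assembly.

link 0 = ground. State L|J1|J2 = 1|0|0
+link1  2|0|0
C(1,0) f=2→J2  2|0|1
+link2  3|0|1
+link3  4|0|1
P(0,2) f=1→J1  4|1|1
+link4  5|1|1
PS(0,3) f=2→J2  5|1|2
+link5  6|1|2
PS(5,4) f=2→J2  6|1|3
P(2,3) f=1→J1  6|2|3
P(2,5) f=1→J1  6|3|3
+link6  7|3|3
C(6,2) f=2→J2  7|3|4
+link7  8|3|4
R(6,3) f=1→J1  8|4|4
+link8  9|4|4
R(2,8) f=1→J1  9|5|4
C(1,7) f=2→J2  9|5|5
+link9  10|5|5
R(0,9) f=1→J1  10|6|5
R(1,4) f=1→J1  10|7|5
M = 3(10−1)−2·7−5 = 27−14−5 = 8

M = 8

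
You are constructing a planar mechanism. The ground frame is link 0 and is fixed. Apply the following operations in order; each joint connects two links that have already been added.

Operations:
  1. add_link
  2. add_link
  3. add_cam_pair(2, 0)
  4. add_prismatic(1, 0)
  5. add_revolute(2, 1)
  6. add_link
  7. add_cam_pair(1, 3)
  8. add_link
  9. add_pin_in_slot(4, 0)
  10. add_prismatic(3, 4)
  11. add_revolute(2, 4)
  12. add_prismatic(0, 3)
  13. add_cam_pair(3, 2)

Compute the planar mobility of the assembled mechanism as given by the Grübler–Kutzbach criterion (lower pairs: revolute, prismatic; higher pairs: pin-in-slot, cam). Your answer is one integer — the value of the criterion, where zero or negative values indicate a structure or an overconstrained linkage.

link 0 = ground. State L|J1|J2 = 1|0|0
+link1  2|0|0
+link2  3|0|0
C(2,0) f=2→J2  3|0|1
P(1,0) f=1→J1  3|1|1
R(2,1) f=1→J1  3|2|1
+link3  4|2|1
C(1,3) f=2→J2  4|2|2
+link4  5|2|2
PS(4,0) f=2→J2  5|2|3
P(3,4) f=1→J1  5|3|3
R(2,4) f=1→J1  5|4|3
P(0,3) f=1→J1  5|5|3
C(3,2) f=2→J2  5|5|4
M = 3(5−1)−2·5−4 = 12−10−4 = -2

M = -2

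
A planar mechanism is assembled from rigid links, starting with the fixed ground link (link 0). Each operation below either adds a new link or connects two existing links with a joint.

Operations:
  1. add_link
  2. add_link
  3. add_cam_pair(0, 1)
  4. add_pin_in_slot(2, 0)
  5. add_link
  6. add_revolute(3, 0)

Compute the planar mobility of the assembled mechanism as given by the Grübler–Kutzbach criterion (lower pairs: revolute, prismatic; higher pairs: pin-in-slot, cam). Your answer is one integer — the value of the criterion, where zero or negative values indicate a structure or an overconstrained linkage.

ground; <1,0,0>
#1 <2,0,0>
#2 <3,0,0>
C:0↔1 J2 <3,0,1>
PS:2↔0 J2 <3,0,2>
#3 <4,0,2>
R:3↔0 J1 <4,1,2>
3×3 − 2×1 − 1×2 = 5

M = 5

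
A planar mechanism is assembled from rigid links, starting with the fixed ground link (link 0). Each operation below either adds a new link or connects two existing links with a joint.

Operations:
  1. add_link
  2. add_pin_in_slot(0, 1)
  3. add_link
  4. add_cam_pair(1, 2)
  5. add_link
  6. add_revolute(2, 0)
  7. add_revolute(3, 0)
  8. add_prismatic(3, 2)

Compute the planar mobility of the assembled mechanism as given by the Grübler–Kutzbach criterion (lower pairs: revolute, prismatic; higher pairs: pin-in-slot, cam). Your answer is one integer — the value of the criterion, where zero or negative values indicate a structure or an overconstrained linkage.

M = 1

L=1 J1=0 J2=0
add link → L=2 J1=0 J2=0
PS@0,1 dof=2 J2 → L=2 J1=0 J2=1
add link → L=3 J1=0 J2=1
C@1,2 dof=2 J2 → L=3 J1=0 J2=2
add link → L=4 J1=0 J2=2
R@2,0 dof=1 J1 → L=4 J1=1 J2=2
R@3,0 dof=1 J1 → L=4 J1=2 J2=2
P@3,2 dof=1 J1 → L=4 J1=3 J2=2
M=3(L−1)−2J1−J2=3·3−2·3−2=1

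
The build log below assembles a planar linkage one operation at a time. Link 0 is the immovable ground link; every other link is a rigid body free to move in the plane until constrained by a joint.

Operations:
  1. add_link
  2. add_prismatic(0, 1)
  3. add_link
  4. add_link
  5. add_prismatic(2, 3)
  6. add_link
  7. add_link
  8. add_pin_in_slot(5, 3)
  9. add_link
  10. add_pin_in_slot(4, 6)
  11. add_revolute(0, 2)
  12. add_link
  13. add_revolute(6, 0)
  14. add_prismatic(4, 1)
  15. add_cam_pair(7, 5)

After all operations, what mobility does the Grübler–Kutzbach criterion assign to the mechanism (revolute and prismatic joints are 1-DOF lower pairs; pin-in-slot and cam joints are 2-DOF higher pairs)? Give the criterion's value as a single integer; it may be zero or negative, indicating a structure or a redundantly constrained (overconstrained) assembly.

M = 8

ground; <1,0,0>
#1 <2,0,0>
P:0↔1 J1 <2,1,0>
#2 <3,1,0>
#3 <4,1,0>
P:2↔3 J1 <4,2,0>
#4 <5,2,0>
#5 <6,2,0>
PS:5↔3 J2 <6,2,1>
#6 <7,2,1>
PS:4↔6 J2 <7,2,2>
R:0↔2 J1 <7,3,2>
#7 <8,3,2>
R:6↔0 J1 <8,4,2>
P:4↔1 J1 <8,5,2>
C:7↔5 J2 <8,5,3>
3×7 − 2×5 − 1×3 = 8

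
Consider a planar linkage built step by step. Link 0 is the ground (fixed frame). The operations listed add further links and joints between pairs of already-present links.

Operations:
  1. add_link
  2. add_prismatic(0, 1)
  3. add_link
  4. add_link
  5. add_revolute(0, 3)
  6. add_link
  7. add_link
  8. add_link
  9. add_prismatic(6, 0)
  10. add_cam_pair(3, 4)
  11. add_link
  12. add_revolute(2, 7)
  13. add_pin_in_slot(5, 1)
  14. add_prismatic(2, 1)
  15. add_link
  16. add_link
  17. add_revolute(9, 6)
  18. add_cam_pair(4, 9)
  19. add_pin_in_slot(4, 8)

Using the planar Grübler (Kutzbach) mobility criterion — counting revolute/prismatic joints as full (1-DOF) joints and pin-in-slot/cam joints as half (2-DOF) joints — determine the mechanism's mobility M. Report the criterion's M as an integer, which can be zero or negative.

[1;0;0] (link 0 is ground)
L+ [2;0;0]
P(0,1)∈J1 [2;1;0]
L+ [3;1;0]
L+ [4;1;0]
R(0,3)∈J1 [4;2;0]
L+ [5;2;0]
L+ [6;2;0]
L+ [7;2;0]
P(6,0)∈J1 [7;3;0]
C(3,4)∈J2 [7;3;1]
L+ [8;3;1]
R(2,7)∈J1 [8;4;1]
PS(5,1)∈J2 [8;4;2]
P(2,1)∈J1 [8;5;2]
L+ [9;5;2]
L+ [10;5;2]
R(9,6)∈J1 [10;6;2]
C(4,9)∈J2 [10;6;3]
PS(4,8)∈J2 [10;6;4]
mobility = 27 − 12 − 4 = 11

M = 11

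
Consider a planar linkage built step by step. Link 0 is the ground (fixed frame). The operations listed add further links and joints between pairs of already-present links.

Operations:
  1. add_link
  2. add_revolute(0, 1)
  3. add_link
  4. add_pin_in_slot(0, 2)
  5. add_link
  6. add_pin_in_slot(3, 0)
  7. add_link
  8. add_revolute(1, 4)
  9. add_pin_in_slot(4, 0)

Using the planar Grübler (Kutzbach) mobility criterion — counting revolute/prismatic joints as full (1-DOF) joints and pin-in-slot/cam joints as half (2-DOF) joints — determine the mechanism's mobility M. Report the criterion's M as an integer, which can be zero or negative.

M = 5

(L,J1,J2)=(1,0,0); link0 fixed
link1: (2,0,0)
R 0-1 [J1]: (2,1,0)
link2: (3,1,0)
PS 0-2 [J2]: (3,1,1)
link3: (4,1,1)
PS 3-0 [J2]: (4,1,2)
link4: (5,1,2)
R 1-4 [J1]: (5,2,2)
PS 4-0 [J2]: (5,2,3)
Grübler: 3·4 − 2·2 − 3 = 5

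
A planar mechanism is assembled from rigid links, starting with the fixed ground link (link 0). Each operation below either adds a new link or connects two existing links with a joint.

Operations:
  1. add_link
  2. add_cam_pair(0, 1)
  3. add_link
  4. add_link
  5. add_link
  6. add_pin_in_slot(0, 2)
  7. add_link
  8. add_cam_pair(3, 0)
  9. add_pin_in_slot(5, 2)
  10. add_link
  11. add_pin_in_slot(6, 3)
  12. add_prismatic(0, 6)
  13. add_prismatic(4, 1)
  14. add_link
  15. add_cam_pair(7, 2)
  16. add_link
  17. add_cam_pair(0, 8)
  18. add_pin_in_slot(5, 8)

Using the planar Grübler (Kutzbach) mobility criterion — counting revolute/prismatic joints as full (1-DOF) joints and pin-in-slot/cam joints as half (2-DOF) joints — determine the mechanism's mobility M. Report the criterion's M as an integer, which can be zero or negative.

M = 12

ground; <1,0,0>
#1 <2,0,0>
C:0↔1 J2 <2,0,1>
#2 <3,0,1>
#3 <4,0,1>
#4 <5,0,1>
PS:0↔2 J2 <5,0,2>
#5 <6,0,2>
C:3↔0 J2 <6,0,3>
PS:5↔2 J2 <6,0,4>
#6 <7,0,4>
PS:6↔3 J2 <7,0,5>
P:0↔6 J1 <7,1,5>
P:4↔1 J1 <7,2,5>
#7 <8,2,5>
C:7↔2 J2 <8,2,6>
#8 <9,2,6>
C:0↔8 J2 <9,2,7>
PS:5↔8 J2 <9,2,8>
3×8 − 2×2 − 1×8 = 12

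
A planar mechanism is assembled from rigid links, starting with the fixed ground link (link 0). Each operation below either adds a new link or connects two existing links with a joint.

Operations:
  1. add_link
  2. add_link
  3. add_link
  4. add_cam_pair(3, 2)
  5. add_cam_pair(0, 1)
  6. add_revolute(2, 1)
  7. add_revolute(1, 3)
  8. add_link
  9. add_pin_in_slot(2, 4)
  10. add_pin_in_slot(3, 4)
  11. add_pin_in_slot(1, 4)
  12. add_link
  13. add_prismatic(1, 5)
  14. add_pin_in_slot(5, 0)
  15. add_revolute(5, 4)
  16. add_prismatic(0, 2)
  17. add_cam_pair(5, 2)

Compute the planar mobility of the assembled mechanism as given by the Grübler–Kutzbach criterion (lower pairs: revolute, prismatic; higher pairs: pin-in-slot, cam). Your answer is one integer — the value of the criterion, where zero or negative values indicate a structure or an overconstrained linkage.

L=1 J1=0 J2=0
add link → L=2 J1=0 J2=0
add link → L=3 J1=0 J2=0
add link → L=4 J1=0 J2=0
C@3,2 dof=2 J2 → L=4 J1=0 J2=1
C@0,1 dof=2 J2 → L=4 J1=0 J2=2
R@2,1 dof=1 J1 → L=4 J1=1 J2=2
R@1,3 dof=1 J1 → L=4 J1=2 J2=2
add link → L=5 J1=2 J2=2
PS@2,4 dof=2 J2 → L=5 J1=2 J2=3
PS@3,4 dof=2 J2 → L=5 J1=2 J2=4
PS@1,4 dof=2 J2 → L=5 J1=2 J2=5
add link → L=6 J1=2 J2=5
P@1,5 dof=1 J1 → L=6 J1=3 J2=5
PS@5,0 dof=2 J2 → L=6 J1=3 J2=6
R@5,4 dof=1 J1 → L=6 J1=4 J2=6
P@0,2 dof=1 J1 → L=6 J1=5 J2=6
C@5,2 dof=2 J2 → L=6 J1=5 J2=7
M=3(L−1)−2J1−J2=3·5−2·5−7=-2

M = -2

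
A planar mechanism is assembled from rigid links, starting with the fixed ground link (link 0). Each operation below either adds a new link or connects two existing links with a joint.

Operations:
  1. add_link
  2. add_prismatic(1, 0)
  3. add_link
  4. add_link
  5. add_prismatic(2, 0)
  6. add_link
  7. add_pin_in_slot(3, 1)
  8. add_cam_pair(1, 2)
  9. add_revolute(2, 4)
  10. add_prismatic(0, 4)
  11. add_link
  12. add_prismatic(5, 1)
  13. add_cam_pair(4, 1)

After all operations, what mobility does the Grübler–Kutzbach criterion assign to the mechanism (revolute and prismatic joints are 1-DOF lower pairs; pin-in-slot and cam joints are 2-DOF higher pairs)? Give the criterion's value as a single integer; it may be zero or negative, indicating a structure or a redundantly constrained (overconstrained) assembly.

M = 2

L=1 J1=0 J2=0
add link → L=2 J1=0 J2=0
P@1,0 dof=1 J1 → L=2 J1=1 J2=0
add link → L=3 J1=1 J2=0
add link → L=4 J1=1 J2=0
P@2,0 dof=1 J1 → L=4 J1=2 J2=0
add link → L=5 J1=2 J2=0
PS@3,1 dof=2 J2 → L=5 J1=2 J2=1
C@1,2 dof=2 J2 → L=5 J1=2 J2=2
R@2,4 dof=1 J1 → L=5 J1=3 J2=2
P@0,4 dof=1 J1 → L=5 J1=4 J2=2
add link → L=6 J1=4 J2=2
P@5,1 dof=1 J1 → L=6 J1=5 J2=2
C@4,1 dof=2 J2 → L=6 J1=5 J2=3
M=3(L−1)−2J1−J2=3·5−2·5−3=2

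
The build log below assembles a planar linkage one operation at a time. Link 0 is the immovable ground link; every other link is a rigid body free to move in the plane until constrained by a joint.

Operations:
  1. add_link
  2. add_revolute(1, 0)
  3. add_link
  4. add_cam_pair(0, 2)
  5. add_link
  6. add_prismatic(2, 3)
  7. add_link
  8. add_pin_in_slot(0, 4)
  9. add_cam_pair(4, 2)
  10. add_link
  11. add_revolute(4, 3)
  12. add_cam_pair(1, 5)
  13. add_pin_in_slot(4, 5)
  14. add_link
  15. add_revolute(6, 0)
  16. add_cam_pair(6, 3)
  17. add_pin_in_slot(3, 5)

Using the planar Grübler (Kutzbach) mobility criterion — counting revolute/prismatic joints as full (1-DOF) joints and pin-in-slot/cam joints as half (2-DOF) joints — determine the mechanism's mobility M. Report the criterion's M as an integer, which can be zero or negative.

M = 3

(L,J1,J2)=(1,0,0); link0 fixed
link1: (2,0,0)
R 1-0 [J1]: (2,1,0)
link2: (3,1,0)
C 0-2 [J2]: (3,1,1)
link3: (4,1,1)
P 2-3 [J1]: (4,2,1)
link4: (5,2,1)
PS 0-4 [J2]: (5,2,2)
C 4-2 [J2]: (5,2,3)
link5: (6,2,3)
R 4-3 [J1]: (6,3,3)
C 1-5 [J2]: (6,3,4)
PS 4-5 [J2]: (6,3,5)
link6: (7,3,5)
R 6-0 [J1]: (7,4,5)
C 6-3 [J2]: (7,4,6)
PS 3-5 [J2]: (7,4,7)
Grübler: 3·6 − 2·4 − 7 = 3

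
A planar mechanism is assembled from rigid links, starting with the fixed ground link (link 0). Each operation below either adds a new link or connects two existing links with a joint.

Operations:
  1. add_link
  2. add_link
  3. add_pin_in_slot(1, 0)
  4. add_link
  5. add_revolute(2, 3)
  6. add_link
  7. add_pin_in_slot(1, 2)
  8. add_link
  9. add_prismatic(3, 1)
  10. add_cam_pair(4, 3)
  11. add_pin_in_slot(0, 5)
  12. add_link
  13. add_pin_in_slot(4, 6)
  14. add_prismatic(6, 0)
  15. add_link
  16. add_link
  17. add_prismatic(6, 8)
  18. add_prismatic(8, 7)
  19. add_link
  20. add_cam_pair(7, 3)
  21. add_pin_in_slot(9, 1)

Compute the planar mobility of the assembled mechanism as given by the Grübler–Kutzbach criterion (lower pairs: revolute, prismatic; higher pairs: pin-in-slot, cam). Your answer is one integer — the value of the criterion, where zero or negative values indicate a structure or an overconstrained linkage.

M = 10

ground; <1,0,0>
#1 <2,0,0>
#2 <3,0,0>
PS:1↔0 J2 <3,0,1>
#3 <4,0,1>
R:2↔3 J1 <4,1,1>
#4 <5,1,1>
PS:1↔2 J2 <5,1,2>
#5 <6,1,2>
P:3↔1 J1 <6,2,2>
C:4↔3 J2 <6,2,3>
PS:0↔5 J2 <6,2,4>
#6 <7,2,4>
PS:4↔6 J2 <7,2,5>
P:6↔0 J1 <7,3,5>
#7 <8,3,5>
#8 <9,3,5>
P:6↔8 J1 <9,4,5>
P:8↔7 J1 <9,5,5>
#9 <10,5,5>
C:7↔3 J2 <10,5,6>
PS:9↔1 J2 <10,5,7>
3×9 − 2×5 − 1×7 = 10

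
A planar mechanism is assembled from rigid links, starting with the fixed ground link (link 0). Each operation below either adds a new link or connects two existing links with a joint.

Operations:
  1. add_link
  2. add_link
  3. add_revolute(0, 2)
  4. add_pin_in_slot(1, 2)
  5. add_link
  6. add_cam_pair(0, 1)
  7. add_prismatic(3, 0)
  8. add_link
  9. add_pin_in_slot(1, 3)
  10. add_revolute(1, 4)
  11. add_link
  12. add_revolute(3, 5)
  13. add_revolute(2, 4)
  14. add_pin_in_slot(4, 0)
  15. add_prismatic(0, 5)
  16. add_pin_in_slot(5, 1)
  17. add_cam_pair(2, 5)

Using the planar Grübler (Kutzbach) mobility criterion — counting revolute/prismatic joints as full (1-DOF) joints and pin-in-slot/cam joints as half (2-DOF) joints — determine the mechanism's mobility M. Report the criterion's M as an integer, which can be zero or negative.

M = -3

(L,J1,J2)=(1,0,0); link0 fixed
link1: (2,0,0)
link2: (3,0,0)
R 0-2 [J1]: (3,1,0)
PS 1-2 [J2]: (3,1,1)
link3: (4,1,1)
C 0-1 [J2]: (4,1,2)
P 3-0 [J1]: (4,2,2)
link4: (5,2,2)
PS 1-3 [J2]: (5,2,3)
R 1-4 [J1]: (5,3,3)
link5: (6,3,3)
R 3-5 [J1]: (6,4,3)
R 2-4 [J1]: (6,5,3)
PS 4-0 [J2]: (6,5,4)
P 0-5 [J1]: (6,6,4)
PS 5-1 [J2]: (6,6,5)
C 2-5 [J2]: (6,6,6)
Grübler: 3·5 − 2·6 − 6 = -3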